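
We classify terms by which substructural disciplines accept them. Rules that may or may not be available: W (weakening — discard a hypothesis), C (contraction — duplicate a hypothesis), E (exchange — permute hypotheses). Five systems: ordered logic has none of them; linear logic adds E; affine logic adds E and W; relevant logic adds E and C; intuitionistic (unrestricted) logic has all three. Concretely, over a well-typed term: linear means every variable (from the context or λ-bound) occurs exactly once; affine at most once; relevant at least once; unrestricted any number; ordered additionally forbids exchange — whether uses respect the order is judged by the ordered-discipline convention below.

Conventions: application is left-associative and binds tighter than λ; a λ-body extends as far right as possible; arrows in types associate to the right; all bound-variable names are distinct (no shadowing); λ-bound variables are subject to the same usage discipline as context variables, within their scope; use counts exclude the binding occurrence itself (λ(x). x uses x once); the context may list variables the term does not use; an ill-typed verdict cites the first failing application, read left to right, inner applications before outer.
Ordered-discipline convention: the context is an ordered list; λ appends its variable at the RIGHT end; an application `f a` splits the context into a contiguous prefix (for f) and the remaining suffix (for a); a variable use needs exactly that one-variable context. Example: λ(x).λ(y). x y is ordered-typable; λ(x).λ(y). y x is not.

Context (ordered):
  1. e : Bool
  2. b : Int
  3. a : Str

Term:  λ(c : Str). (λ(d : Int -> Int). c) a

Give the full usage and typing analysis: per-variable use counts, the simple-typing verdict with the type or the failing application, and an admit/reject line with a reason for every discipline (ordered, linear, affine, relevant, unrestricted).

usage: e: 0×; b: 0×; a: 1×; c [bound]: 1×; d [bound]: 0×
left-to-right use order: c, a
typing: ill-typed: a function awaiting Int -> Int gets Str
ordered ✗ (the type mismatch rejects it)
linear ✗ (not simply typable)
affine ✗ (fails simple typing)
relevant ✗ (a type mismatch blocks all five)
unrestricted ✗ (the type mismatch rejects it)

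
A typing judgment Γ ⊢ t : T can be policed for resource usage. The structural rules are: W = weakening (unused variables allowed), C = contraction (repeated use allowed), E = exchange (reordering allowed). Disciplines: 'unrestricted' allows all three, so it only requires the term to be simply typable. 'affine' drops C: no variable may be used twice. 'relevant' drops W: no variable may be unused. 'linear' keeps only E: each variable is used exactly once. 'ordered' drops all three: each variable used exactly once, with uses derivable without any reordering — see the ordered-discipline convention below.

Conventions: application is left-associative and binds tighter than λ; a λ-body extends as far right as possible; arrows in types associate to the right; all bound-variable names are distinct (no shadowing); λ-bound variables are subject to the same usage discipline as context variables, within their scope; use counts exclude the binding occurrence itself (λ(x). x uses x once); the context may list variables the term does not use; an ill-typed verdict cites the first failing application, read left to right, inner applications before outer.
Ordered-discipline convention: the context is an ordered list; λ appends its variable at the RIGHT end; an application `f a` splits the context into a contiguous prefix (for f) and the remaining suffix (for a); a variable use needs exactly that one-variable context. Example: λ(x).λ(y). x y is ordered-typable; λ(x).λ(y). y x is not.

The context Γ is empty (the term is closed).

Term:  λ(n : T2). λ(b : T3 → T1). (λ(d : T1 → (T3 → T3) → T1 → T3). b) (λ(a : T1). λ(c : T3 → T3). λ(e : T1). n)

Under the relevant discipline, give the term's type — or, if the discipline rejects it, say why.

not well-typed under relevant — not simply typable
variable uses: n (bound): 1; b (bound): 1; d (bound): 0; a (bound): 0; c (bound): 0; e (bound): 0
order of uses: b, n
typing: ill-typed: an argument T1 → (T3 → T3) → T1 → T2 mismatches the expected T1 → (T3 → T3) → T1 → T3
summary: ordered ✗ · linear ✗ · affine ✗ · relevant ✗ · unrestricted ✗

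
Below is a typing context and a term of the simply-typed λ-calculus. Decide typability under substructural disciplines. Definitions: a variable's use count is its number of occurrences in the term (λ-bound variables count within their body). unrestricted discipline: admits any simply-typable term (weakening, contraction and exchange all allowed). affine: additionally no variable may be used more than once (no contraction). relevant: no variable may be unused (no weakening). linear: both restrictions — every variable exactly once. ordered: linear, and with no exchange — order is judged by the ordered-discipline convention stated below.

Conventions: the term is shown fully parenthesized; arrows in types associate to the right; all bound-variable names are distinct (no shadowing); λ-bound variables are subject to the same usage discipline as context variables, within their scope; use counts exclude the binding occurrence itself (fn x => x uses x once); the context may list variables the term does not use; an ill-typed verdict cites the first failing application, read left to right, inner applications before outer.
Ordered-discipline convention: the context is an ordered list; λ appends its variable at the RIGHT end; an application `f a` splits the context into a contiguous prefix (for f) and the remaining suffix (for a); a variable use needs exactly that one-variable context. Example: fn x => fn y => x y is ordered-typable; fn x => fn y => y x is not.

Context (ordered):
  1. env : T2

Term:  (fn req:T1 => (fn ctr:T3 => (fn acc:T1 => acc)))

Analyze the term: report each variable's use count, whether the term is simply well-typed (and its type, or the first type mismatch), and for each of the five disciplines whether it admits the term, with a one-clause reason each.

use counts: env: 0; req (bound): 0; ctr (bound): 0; acc (bound): 1
left-to-right use order: acc
typing: the term checks, with type T1 -> T3 -> T1 -> T1
ordered: ✗ — env, req, ctr left unused
linear: ✗ — env, req, ctr left unused
affine: ✓ — none of env, req, ctr, acc used more than once
relevant: ✗ — env, req, ctr left unused
unrestricted: ✓ — simply typable at T1 -> T3 -> T1 -> T1; W, C, E all held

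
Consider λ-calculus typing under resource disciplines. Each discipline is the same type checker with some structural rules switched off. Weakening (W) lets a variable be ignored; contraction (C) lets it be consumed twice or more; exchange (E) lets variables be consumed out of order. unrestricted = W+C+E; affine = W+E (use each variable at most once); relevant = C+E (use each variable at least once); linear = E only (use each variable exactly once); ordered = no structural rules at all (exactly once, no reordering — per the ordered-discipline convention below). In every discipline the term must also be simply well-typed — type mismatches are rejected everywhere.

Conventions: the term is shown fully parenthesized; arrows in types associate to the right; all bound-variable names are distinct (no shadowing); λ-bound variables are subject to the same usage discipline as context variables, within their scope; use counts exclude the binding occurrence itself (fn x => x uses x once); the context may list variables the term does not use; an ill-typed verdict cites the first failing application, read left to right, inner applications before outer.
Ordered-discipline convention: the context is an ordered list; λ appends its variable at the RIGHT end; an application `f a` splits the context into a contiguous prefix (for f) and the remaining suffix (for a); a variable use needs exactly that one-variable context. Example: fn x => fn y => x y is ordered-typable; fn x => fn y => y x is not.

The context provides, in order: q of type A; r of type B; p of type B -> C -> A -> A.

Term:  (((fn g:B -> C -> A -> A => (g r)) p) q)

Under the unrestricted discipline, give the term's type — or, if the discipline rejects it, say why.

not well-typed under unrestricted — fails simple typing
counts: q ×1, r ×1, p ×1, g [bound] ×1
left-to-right use order: g, r, p, q
typing: ill-typed: an application expects C but receives A
across the five disciplines: ordered ✗; linear ✗; affine ✗; relevant ✗; unrestricted ✗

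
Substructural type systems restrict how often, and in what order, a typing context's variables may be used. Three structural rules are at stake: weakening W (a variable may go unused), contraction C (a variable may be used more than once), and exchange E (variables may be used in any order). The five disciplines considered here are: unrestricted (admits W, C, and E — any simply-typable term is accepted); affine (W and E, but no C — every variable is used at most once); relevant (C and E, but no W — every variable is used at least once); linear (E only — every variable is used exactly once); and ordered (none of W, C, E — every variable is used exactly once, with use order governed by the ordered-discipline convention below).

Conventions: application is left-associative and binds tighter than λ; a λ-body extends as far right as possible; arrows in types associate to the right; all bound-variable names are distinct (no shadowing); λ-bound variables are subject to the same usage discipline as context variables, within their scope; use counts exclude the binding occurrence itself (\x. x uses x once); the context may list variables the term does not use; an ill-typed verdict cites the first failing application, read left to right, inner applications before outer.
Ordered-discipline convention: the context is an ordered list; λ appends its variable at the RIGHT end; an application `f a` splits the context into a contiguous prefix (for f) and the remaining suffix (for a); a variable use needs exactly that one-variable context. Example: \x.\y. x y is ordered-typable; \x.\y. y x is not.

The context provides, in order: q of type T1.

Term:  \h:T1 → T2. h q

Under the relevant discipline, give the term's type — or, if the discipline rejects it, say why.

term : (T1 → T2) → T2
counts: q ×1, h [bound] ×1
order of uses: h, q
typing: well-typed — term : (T1 → T2) → T2
across the five disciplines: ordered ✗ · linear ✓ · affine ✓ · relevant ✓ · unrestricted ✓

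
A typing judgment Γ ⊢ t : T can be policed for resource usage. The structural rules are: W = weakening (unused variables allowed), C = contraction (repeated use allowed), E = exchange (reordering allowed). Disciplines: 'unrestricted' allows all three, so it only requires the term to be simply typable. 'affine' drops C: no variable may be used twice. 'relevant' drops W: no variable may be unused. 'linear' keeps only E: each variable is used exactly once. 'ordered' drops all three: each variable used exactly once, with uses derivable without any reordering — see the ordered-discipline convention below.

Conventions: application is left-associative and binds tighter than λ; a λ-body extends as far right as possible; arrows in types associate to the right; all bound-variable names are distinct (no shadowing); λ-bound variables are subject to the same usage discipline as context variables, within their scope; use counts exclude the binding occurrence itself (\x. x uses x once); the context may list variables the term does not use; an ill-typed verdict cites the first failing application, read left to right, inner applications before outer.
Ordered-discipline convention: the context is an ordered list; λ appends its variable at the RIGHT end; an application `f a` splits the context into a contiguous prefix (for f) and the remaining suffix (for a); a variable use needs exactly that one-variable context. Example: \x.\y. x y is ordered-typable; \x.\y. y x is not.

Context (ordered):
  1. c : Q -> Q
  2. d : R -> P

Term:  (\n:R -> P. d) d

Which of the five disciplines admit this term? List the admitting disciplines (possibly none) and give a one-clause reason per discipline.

admitting disciplines: unrestricted
use counts: c ×0, d ×2, n (bound) ×0
use order (left to right): d, d
typing: well-typed — term : R -> P
ordered: ✗ — uses contraction: d ×2; needs weakening: c, n unused
linear: ✗ — uses contraction: d ×2; needs weakening: c, n unused
affine: ✗ — uses contraction: d ×2
relevant: ✗ — needs weakening: c, n unused
unrestricted: ✓ — typability at R -> P is all that's needed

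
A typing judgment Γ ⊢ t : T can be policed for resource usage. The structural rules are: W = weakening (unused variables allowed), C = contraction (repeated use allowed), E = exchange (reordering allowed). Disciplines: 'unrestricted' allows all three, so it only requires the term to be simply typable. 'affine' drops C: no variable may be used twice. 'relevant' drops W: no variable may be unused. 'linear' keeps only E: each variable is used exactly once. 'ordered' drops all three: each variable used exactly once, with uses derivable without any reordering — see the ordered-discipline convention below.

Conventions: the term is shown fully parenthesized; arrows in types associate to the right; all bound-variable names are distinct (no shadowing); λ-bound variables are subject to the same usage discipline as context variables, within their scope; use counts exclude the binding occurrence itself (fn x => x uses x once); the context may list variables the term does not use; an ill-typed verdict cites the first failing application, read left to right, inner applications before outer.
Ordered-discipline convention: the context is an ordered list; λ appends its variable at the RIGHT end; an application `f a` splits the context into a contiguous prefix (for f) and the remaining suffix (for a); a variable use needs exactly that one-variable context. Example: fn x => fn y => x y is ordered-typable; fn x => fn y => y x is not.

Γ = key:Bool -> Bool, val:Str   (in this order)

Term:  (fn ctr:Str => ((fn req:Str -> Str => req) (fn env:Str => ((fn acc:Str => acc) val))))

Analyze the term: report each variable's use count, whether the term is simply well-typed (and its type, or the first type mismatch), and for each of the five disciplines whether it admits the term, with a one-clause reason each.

counts: key=0, val=1, ctr (bound)=0, req (bound)=1, env (bound)=0, acc (bound)=1
left-to-right use order: req, acc, val
typing: well-typed at Str -> Str -> Str
ordered: ✗ — key, ctr, env never used (weakening)
linear: ✗ — key, ctr, env never used (weakening)
affine: ✓ — at most one use each (key, val, ctr, req, env, acc)
relevant: ✗ — key, ctr, env never used (weakening)
unrestricted: ✓ — simply typable at Str -> Str -> Str; W, C, E all held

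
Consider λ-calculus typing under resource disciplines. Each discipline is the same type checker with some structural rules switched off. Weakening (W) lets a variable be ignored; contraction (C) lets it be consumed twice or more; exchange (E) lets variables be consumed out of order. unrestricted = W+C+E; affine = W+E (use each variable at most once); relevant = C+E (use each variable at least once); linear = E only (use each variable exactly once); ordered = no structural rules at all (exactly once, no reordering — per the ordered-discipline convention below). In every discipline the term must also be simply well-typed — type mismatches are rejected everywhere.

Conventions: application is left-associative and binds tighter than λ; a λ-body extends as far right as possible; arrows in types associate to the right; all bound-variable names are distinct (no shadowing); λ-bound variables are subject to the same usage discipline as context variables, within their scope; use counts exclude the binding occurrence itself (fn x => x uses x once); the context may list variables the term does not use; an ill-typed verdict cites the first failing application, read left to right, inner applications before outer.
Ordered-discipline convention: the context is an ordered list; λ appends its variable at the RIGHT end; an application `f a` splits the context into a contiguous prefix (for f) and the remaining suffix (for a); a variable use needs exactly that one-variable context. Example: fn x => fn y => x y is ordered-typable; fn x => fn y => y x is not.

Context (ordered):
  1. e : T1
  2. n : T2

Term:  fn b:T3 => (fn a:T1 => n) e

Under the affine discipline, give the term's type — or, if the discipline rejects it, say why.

term : T3 -> T2
use counts: e: 1×, n: 1×, b (λ-bound): 0×, a (λ-bound): 0×
uses in reading order: n, e
typing: ✓ — T3 -> T2
all disciplines: ordered ✗ | linear ✗ | affine ✓ | relevant ✗ | unrestricted ✓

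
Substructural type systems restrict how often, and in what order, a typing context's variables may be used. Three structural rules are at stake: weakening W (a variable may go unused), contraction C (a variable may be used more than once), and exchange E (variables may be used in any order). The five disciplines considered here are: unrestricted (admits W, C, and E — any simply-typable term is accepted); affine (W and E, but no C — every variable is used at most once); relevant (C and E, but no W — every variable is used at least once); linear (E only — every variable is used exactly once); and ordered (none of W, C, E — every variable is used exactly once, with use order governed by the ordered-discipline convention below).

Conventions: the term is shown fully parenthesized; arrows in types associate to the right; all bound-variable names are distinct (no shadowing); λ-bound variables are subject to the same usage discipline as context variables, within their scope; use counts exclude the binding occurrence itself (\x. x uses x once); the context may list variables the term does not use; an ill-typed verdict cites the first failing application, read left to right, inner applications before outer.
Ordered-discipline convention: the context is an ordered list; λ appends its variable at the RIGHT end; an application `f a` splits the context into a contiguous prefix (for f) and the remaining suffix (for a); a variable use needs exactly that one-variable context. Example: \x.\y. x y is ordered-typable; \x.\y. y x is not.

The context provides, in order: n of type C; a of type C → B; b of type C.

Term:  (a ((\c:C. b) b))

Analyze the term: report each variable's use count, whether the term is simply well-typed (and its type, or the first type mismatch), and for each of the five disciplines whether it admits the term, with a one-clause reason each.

usage: n: 0×; a: 1×; b: 2×; c (bound): 0×
left-to-right use order: a, b, b
typing: well-typed at B
ordered ✗ (uses contraction: b ×2; n, c never used (weakening))
linear ✗ (uses contraction: b ×2; n, c never used (weakening))
affine ✗ (uses contraction: b ×2)
relevant ✗ (n, c never used (weakening))
unrestricted ✓ (type-checks (B) and nothing is barred)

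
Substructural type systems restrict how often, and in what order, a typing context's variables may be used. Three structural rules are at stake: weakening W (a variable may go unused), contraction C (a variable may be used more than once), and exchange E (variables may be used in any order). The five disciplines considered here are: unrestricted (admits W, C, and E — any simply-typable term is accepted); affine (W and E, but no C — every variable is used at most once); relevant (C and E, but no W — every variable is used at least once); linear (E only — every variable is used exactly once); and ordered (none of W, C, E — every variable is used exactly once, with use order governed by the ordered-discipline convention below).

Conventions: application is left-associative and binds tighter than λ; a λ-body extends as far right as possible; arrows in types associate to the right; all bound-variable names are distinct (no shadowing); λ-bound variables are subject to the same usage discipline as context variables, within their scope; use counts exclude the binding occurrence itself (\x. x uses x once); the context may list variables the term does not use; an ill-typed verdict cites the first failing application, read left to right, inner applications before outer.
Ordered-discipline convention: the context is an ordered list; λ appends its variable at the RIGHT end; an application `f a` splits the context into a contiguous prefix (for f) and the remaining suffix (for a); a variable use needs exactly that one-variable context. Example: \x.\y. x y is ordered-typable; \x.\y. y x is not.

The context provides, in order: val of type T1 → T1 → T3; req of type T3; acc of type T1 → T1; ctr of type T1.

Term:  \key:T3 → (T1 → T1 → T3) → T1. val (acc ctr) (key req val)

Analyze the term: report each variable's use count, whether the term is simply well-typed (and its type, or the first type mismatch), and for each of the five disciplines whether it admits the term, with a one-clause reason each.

usage: val: 2×, req: 1×, acc: 1×, ctr: 1×, key [bound]: 1×
use order (left to right): val, acc, ctr, key, req, val
typing: well-typed — term : (T3 → (T1 → T1 → T3) → T1) → T3
ordered ✗ (needs contraction — val ×2)
linear ✗ (needs contraction — val ×2)
affine ✗ (needs contraction — val ×2)
relevant ✓ (at least one use each (val, req, acc, ctr, key))
unrestricted ✓ (type-checks ((T3 → (T1 → T1 → T3) → T1) → T3) and nothing is barred)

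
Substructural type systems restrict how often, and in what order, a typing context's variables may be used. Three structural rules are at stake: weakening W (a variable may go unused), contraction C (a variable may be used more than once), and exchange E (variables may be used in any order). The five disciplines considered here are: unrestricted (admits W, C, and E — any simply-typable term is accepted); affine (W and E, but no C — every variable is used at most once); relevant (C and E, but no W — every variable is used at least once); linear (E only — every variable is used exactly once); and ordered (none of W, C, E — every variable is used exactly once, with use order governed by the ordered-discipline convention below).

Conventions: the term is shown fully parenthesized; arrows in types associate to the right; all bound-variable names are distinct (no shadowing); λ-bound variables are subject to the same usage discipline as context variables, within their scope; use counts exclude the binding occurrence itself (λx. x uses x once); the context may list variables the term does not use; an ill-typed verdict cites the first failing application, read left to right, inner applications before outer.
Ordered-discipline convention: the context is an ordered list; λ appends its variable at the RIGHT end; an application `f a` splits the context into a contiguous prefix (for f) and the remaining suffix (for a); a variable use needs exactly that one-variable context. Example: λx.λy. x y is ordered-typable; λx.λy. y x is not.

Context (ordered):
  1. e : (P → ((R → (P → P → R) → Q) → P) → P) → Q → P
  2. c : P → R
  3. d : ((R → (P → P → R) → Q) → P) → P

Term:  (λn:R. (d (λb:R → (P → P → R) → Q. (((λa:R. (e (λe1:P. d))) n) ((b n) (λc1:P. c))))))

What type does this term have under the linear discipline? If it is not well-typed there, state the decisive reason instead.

not well-typed under linear — repeated use of d ×2, n ×2; a, e1, c1 never used (weakening)
use counts: e: 1×; c: 1×; d: 2×; n [bound]: 2×; b [bound]: 1×; a [bound]: 0×; e1 [bound]: 0×; c1 [bound]: 0×
order of uses: d, e, d, n, b, n, c
typing: the term checks, with type R → P
summary: ordered ✗; linear ✗; affine ✗; relevant ✗; unrestricted ✓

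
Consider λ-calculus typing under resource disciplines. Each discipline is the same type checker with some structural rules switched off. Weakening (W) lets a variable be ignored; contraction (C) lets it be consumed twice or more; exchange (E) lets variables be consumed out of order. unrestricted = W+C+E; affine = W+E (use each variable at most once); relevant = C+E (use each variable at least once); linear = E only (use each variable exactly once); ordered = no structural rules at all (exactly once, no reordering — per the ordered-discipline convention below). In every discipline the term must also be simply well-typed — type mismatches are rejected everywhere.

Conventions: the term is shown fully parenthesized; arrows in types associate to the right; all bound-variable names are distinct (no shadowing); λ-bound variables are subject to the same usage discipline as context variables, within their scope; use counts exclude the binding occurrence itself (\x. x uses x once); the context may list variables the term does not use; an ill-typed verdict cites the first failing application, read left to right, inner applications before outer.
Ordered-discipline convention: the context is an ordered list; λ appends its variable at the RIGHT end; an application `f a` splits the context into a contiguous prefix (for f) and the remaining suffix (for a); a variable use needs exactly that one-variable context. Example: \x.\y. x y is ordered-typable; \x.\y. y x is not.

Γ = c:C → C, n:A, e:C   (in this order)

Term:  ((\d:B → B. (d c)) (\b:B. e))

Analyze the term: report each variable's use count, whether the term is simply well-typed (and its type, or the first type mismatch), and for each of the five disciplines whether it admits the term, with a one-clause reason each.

use counts: c: 1, n: 0, e: 1, d (bound): 1, b (bound): 0
left-to-right use order: d, c, e
typing: ill-typed: an argument C → C mismatches the expected B
ordered: ✗, the type mismatch rejects it
linear: ✗, not simply typable
affine: ✗, fails simple typing
relevant: ✗, a type mismatch blocks all five
unrestricted: ✗, the type mismatch rejects it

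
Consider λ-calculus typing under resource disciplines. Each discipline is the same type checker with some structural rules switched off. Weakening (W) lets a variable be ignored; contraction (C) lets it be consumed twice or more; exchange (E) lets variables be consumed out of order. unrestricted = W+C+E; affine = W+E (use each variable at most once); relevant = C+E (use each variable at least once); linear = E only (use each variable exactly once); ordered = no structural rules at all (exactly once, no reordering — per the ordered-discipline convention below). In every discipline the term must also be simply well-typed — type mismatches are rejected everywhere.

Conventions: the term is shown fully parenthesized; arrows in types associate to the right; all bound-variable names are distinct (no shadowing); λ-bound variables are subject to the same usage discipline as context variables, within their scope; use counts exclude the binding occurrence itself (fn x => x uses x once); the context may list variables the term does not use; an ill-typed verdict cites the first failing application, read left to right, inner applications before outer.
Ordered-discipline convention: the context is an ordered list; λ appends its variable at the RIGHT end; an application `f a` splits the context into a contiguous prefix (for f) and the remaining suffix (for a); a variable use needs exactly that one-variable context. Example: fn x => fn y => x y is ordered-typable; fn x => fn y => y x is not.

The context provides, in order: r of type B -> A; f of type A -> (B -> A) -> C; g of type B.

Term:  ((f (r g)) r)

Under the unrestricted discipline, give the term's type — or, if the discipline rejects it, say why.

term : C
use counts: r: 2; f: 1; g: 1
order of uses: f, r, g, r
typing: ✓ — C
summary: ordered ✗; linear ✗; affine ✗; relevant ✓; unrestricted ✓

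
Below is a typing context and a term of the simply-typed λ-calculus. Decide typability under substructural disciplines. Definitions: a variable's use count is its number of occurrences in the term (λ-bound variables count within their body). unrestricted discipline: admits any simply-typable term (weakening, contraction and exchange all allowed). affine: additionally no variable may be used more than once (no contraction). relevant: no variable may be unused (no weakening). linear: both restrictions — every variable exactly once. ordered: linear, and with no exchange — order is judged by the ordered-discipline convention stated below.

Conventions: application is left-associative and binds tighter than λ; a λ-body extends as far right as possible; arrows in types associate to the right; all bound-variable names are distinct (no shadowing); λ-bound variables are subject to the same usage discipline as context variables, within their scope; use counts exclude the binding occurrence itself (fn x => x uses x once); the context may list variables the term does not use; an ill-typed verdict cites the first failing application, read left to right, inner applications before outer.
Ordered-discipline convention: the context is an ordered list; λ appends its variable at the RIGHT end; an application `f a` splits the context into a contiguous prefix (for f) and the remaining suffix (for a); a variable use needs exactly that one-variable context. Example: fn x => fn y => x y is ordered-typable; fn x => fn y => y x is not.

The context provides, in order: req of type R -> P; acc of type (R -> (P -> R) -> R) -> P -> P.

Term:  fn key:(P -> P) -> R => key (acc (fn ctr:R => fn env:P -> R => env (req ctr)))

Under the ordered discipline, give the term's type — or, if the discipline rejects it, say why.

not well-typed under ordered — no contiguous prefix/suffix split fits key, acc, env, req, ctr
usage: req: 1×, acc: 1×, key (bound): 1×, ctr (bound): 1×, env (bound): 1×
left-to-right use order: key, acc, env, req, ctr
typing: well-typed — term : ((P -> P) -> R) -> R
across the five disciplines: ordered ✗ | linear ✓ | affine ✓ | relevant ✓ | unrestricted ✓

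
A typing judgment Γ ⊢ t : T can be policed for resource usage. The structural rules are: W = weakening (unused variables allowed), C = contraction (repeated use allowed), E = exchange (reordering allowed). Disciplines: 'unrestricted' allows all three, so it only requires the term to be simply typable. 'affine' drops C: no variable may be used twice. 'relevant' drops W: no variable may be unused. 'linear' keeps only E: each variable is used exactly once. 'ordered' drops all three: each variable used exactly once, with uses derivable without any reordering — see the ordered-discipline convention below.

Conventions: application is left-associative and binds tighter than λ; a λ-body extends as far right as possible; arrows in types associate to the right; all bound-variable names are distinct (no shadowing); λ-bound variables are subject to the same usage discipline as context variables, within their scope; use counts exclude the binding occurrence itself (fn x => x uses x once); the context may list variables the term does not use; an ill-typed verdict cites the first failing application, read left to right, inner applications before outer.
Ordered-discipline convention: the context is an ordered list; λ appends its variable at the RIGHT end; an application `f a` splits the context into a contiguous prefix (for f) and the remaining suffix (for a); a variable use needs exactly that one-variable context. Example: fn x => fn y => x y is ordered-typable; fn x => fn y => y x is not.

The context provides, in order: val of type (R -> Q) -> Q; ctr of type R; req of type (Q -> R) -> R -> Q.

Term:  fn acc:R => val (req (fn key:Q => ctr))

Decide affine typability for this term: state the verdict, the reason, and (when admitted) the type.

yes — at most one use each (val, ctr, req, acc, key); term : R -> Q
use counts: val: 1×; ctr: 1×; req: 1×; acc (bound): 0×; key (bound): 0×
use order (left to right): val, req, ctr
typing: the term checks, with type R -> Q
summary: ordered ✗ · linear ✗ · affine ✓ · relevant ✗ · unrestricted ✓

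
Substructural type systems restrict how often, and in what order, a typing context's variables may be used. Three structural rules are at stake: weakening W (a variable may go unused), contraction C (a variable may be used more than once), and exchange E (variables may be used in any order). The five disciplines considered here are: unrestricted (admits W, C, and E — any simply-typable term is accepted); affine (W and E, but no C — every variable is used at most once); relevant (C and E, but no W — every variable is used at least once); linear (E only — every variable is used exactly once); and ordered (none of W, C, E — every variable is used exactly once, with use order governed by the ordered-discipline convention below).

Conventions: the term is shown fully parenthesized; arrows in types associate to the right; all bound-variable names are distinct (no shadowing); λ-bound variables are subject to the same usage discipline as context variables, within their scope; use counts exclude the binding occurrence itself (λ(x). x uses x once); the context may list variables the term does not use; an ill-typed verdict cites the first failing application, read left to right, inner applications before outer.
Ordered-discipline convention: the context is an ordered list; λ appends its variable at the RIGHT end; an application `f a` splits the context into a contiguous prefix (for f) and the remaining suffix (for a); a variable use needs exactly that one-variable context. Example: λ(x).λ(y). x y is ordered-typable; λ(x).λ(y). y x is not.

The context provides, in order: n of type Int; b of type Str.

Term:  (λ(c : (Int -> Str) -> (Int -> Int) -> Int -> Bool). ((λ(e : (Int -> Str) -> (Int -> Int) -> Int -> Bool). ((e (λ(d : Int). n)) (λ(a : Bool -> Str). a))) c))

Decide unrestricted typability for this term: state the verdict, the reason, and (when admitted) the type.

no — a type mismatch blocks all five
counts: n: 1, b: 0, c (λ-bound): 1, e (λ-bound): 1, d (λ-bound): 0, a (λ-bound): 1
left-to-right use order: e, n, a, c
typing: ill-typed: an application expects Int -> Str but receives Int -> Int
per-discipline verdicts: ordered ✗ | linear ✗ | affine ✗ | relevant ✗ | unrestricted ✗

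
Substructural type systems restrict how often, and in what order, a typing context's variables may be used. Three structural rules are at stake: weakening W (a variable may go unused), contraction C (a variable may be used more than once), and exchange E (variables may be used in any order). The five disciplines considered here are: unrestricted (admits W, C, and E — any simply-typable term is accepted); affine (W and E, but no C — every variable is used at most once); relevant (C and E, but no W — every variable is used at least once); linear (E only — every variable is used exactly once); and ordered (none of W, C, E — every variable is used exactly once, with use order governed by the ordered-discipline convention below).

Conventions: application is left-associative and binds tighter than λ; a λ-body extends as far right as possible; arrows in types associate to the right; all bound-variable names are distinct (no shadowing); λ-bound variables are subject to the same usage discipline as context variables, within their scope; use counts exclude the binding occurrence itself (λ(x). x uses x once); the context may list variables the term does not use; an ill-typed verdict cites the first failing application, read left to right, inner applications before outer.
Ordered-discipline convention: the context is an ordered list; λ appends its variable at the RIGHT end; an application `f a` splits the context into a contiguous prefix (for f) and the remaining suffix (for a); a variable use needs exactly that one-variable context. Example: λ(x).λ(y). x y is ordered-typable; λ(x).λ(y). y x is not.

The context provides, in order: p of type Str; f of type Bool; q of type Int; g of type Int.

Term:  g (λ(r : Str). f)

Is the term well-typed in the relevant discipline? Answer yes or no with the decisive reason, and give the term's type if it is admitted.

no — not simply typable
use counts: p ×0; f ×1; q ×0; g ×1; r [bound] ×0
uses in reading order: g, f
typing: ill-typed: applying a non-function (Int)
per-discipline verdicts: ordered ✗; linear ✗; affine ✗; relevant ✗; unrestricted ✗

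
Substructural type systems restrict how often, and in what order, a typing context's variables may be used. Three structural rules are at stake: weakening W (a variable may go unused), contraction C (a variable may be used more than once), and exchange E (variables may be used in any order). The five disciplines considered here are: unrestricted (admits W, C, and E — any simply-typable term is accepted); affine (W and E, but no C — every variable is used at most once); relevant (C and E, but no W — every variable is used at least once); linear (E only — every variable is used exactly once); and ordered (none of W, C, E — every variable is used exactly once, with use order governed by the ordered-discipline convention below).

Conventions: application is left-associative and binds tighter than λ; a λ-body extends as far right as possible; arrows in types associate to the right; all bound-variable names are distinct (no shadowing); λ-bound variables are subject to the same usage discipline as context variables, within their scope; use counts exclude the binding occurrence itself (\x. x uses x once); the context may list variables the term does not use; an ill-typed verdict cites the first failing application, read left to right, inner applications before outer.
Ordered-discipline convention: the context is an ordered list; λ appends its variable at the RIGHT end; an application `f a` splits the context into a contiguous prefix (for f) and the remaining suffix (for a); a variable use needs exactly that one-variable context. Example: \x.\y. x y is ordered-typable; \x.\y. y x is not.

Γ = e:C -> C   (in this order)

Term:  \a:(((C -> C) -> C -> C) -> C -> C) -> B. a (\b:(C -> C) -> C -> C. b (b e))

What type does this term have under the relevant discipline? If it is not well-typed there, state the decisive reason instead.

term : ((((C -> C) -> C -> C) -> C -> C) -> B) -> B
counts: e ×1; a (λ-bound) ×1; b (λ-bound) ×2
use order (left to right): a, b, b, e
typing: ✓ — ((((C -> C) -> C -> C) -> C -> C) -> B) -> B
per-discipline verdicts: ordered ✗ · linear ✗ · affine ✗ · relevant ✓ · unrestricted ✓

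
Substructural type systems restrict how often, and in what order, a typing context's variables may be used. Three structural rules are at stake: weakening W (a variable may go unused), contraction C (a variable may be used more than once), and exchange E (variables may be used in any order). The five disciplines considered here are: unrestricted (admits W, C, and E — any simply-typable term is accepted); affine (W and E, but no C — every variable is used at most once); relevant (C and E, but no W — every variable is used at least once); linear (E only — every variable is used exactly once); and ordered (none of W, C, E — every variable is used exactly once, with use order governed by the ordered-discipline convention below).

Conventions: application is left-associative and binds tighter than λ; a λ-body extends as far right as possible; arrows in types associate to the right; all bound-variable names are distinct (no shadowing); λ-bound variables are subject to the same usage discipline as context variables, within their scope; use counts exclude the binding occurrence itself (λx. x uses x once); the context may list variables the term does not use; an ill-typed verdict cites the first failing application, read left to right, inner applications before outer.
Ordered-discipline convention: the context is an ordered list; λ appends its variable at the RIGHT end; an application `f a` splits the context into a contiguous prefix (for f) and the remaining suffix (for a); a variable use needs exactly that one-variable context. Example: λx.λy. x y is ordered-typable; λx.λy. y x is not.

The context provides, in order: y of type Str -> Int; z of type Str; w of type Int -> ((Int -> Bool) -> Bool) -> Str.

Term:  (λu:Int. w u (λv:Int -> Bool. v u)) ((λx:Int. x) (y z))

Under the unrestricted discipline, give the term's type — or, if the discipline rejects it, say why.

term : Str
counts: y: 1×; z: 1×; w: 1×; u [bound]: 2×; v [bound]: 1×; x [bound]: 1×
left-to-right use order: w, u, v, u, x, y, z
typing: well-typed — term : Str
across the five disciplines: ordered ✗ · linear ✗ · affine ✗ · relevant ✓ · unrestricted ✓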